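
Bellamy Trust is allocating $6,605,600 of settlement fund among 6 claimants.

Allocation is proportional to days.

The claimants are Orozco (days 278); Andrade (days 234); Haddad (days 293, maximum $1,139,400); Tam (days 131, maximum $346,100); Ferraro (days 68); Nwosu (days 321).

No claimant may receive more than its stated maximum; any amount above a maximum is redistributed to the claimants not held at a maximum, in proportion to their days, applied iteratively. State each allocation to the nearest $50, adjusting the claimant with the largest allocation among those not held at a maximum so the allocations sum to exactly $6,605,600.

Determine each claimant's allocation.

Total days = 1,325.
Pro-rata shares before constraints: Orozco 1,385,929.66; Andrade 1,166,573.89; Haddad 1,460,710.04; Tam 653,081.96; Ferraro 339,004.38; Nwosu 1,600,300.08.
Capped: Haddad ($1,139,400), Tam ($346,100); residual $5,120,100 reallocated over remaining days 901.
Shares after redistribution: Orozco 1,579,786.68 → $1,579,800; Andrade 1,329,748.50 → $1,329,750; Ferraro 386,422.64 → $386,400; Nwosu 1,824,142.18 → $1,824,150.

Orozco: $1,579,800 · Andrade: $1,329,750 · Haddad: $1,139,400 · Tam: $346,100 · Ferraro: $386,400 · Nwosu: $1,824,150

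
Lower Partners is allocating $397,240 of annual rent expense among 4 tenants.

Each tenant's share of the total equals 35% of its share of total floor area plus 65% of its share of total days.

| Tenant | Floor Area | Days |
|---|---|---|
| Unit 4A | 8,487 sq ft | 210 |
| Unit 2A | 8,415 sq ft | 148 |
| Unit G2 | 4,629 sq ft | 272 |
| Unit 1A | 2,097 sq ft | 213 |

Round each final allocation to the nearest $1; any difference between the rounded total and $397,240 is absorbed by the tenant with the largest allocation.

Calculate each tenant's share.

Unit 4A: $114,262 | Unit 2A: $94,848 | Unit G2: $110,550 | Unit 1A: $77,580

Floor area total 23,628; days total 843.
Composite weights (35% floor area + 65% days): Unit 4A 0.2876; Unit 2A 0.2388; Unit G2 0.2783; Unit 1A 0.1953.
Proportional shares: Unit 4A 114,261.75; Unit 2A 94,847.84; Unit G2 110,550.40; Unit 1A 77,580.02.
At nearest $1: Unit 4A $114,262; Unit 2A $94,848; Unit G2 $110,550; Unit 1A $77,580. Sum = $397,240.
Sum already equals the total — no adjustment.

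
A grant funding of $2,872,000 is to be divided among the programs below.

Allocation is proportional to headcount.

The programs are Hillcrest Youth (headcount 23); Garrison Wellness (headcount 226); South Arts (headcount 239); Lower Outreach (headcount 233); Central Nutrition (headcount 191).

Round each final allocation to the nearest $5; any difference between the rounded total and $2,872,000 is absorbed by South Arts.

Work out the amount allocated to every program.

Headcount total: 912.
Pro-rata amounts: Hillcrest Youth 23/912 × $2,872,000 = 72,429.82; Garrison Wellness 226/912 × $2,872,000 = 711,701.75; South Arts 239/912 × $2,872,000 = 752,640.35; Lower Outreach 233/912 × $2,872,000 = 733,745.61; Central Nutrition 191/912 × $2,872,000 = 601,482.46.
At nearest $5: Hillcrest Youth $72,430; Garrison Wellness $711,700; South Arts $752,640; Lower Outreach $733,745; Central Nutrition $601,480. Sum = $2,871,995.
Difference $2,872,000 − $2,871,995 = +$5 applied to South Arts: South Arts becomes $752,645.

Hillcrest Youth: $72,430 · Garrison Wellness: $711,700 · South Arts: $752,645 · Lower Outreach: $733,745 · Central Nutrition: $601,480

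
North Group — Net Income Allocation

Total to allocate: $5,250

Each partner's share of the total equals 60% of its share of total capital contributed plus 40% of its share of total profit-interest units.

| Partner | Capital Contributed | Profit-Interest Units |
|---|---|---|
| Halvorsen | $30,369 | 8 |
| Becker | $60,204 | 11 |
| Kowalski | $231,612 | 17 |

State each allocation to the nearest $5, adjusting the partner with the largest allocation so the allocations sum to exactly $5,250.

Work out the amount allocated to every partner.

Capital contributed total 322,185; profit-interest units total 36.
Combined weights (60% capital contributed + 40% profit-interest units): Halvorsen 0.1454; Becker 0.2343; Kowalski 0.6202.
Unrounded shares: Halvorsen 763.58; Becker 1,230.28; Kowalski 3,256.14.
At nearest $5: Halvorsen $765; Becker $1,230; Kowalski $3,255. Sum = $5,250.
No rounding difference to absorb.

Halvorsen: $765 | Becker: $1,230 | Kowalski: $3,255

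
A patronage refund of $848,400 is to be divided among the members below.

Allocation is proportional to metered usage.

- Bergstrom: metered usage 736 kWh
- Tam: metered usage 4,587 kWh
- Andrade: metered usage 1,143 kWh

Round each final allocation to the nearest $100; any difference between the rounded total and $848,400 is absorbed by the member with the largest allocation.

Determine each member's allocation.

Bergstrom: $96,600; Tam: $601,800; Andrade: $150,000

Total metered usage = 6,466.
Pro-rata amounts: Bergstrom 736/6,466 × $848,400 = 96,570.12; Tam 4,587/6,466 × $848,400 = 601,857.53; Andrade 1,143/6,466 × $848,400 = 149,972.35.
At nearest $100: Bergstrom $96,600; Tam $601,900; Andrade $150,000. Sum = $848,500.
Difference $848,400 − $848,500 = −$100 applied to largest allocation (Tam): Tam becomes $601,800.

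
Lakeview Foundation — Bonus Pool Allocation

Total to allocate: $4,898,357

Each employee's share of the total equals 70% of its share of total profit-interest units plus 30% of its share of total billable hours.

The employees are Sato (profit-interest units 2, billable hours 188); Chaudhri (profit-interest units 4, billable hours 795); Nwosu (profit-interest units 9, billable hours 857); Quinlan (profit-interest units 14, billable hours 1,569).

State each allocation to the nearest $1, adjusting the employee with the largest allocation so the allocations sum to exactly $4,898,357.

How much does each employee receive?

Sato: $317,513; Chaudhri: $815,643; Nwosu: $1,433,550; Quinlan: $2,331,651

Totals — profit-interest units 29, billable hours 3,409.
Combined weights (70% profit-interest units + 30% billable hours): Sato 0.0648; Chaudhri 0.1665; Nwosu 0.2927; Quinlan 0.4760.
Pro-rata amounts: Sato 317,512.99; Chaudhri 815,643.01; Nwosu 1,433,550.17; Quinlan 2,331,650.83.
At nearest $1: Sato $317,513; Chaudhri $815,643; Nwosu $1,433,550; Quinlan $2,331,651. Sum = $4,898,357.
Rounded total matches; no reconciliation needed.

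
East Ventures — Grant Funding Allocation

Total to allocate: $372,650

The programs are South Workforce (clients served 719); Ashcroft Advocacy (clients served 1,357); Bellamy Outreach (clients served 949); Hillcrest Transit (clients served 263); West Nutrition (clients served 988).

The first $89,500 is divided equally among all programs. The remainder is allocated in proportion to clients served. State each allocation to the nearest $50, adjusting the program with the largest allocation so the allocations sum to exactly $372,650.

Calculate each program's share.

$89,500 shared equally gives $17,900 per program.
Remainder $283,150 by clients served (total 4,276): South Workforce 47,611.05 → $47,600; Ashcroft Advocacy 89,858.41 → $89,850; Bellamy Outreach 62,841.29 → $62,850; Hillcrest Transit 17,415.45 → $17,400; West Nutrition 65,423.81 → $65,400.
Rounding difference +$50 on remainder applied to Ashcroft Advocacy.
Totals: South Workforce $17,900 + $47,600 = $65,500; Ashcroft Advocacy $17,900 + $89,900 = $107,800; Bellamy Outreach $17,900 + $62,850 = $80,750; Hillcrest Transit $17,900 + $17,400 = $35,300; West Nutrition $17,900 + $65,400 = $83,300.

South Workforce: $65,500 · Ashcroft Advocacy: $107,800 · Bellamy Outreach: $80,750 · Hillcrest Transit: $35,300 · West Nutrition: $83,300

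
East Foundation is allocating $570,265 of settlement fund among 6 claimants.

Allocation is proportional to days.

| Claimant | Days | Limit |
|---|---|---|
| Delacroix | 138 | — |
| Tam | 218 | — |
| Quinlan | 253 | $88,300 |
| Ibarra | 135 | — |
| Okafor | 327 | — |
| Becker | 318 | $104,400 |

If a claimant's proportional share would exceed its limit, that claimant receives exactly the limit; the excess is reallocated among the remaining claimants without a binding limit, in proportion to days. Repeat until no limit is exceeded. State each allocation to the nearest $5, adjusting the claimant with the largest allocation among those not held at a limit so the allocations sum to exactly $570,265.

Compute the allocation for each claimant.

Sum of days: 1,389.
Pro-rata shares before constraints: Delacroix 56,657.00; Tam 89,501.63; Quinlan 103,871.16; Ibarra 55,425.32; Okafor 134,252.45; Becker 130,557.43.
Capped: Quinlan ($88,300), Becker ($104,400); remaining pool $377,565 reallocated over remaining days 818.
Remaining shares: Delacroix 63,696.78 → $63,695; Tam 100,622.46 → $100,620; Ibarra 62,312.07 → $62,310; Okafor 150,933.69 → $150,935.
Rounding difference +$5 applied to Okafor → $150,940.

Delacroix: $63,695 | Tam: $100,620 | Quinlan: $88,300 | Ibarra: $62,310 | Okafor: $150,940 | Becker: $104,400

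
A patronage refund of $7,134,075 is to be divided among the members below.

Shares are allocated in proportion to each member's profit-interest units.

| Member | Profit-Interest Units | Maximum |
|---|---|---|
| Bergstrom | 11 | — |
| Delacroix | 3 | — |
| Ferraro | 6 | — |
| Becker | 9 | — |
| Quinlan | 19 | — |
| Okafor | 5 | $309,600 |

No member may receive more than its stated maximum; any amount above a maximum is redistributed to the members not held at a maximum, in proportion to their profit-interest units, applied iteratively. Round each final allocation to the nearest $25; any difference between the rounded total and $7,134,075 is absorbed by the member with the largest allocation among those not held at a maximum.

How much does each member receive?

Bergstrom: $1,563,950 | Delacroix: $426,525 | Ferraro: $853,050 | Becker: $1,279,600 | Quinlan: $2,701,350 | Okafor: $309,600

Combined profit-interest units = 53.
Proportional shares (ignoring caps): Bergstrom 1,480,657.08; Delacroix 403,815.57; Ferraro 807,631.13; Becker 1,211,446.70; Quinlan 2,557,498.58; Okafor 673,025.94.
Cap binds for Okafor ($309,600); balance $6,824,475 reallocated over remaining profit-interest units 48.
Remaining shares: Bergstrom 1,563,942.19 → $1,563,950; Delacroix 426,529.69 → $426,525; Ferraro 853,059.38 → $853,050; Becker 1,279,589.06 → $1,279,600; Quinlan 2,701,354.69 → $2,701,350.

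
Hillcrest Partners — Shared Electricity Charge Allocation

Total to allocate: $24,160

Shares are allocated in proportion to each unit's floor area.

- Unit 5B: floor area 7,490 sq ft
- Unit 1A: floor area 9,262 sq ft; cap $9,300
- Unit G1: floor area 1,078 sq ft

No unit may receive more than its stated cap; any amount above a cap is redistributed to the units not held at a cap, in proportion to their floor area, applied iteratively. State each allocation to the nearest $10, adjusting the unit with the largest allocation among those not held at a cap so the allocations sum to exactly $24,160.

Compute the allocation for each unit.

Unit 5B: $12,990 | Unit 1A: $9,300 | Unit G1: $1,870

Total floor area = 17,830.
Unconstrained shares: Unit 5B 10,149.10; Unit 1A 12,550.19; Unit G1 1,460.71.
Capped: Unit 1A ($9,300); balance $14,860 reallocated over remaining floor area 8,568.
Remaining shares: Unit 5B 12,990.36 → $12,990; Unit G1 1,869.64 → $1,870.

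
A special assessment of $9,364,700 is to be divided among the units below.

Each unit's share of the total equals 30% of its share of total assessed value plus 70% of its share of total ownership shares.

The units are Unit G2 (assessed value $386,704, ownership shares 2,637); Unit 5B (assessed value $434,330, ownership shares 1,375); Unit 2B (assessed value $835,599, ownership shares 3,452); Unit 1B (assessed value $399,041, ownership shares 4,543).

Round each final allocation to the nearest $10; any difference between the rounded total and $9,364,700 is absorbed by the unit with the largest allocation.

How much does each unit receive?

Totals — assessed value 2,055,674, ownership shares 12,007.
Composite weights (30% assessed value + 70% ownership shares): Unit G2 0.2102; Unit 5B 0.1435; Unit 2B 0.3232; Unit 1B 0.3231.
Raw shares: Unit G2 1,968,178.53; Unit 5B 1,344,271.06; Unit 2B 3,026,619.83; Unit 1B 3,025,630.58.
Rounded to nearest $10: Unit G2 $1,968,180; Unit 5B $1,344,270; Unit 2B $3,026,620; Unit 1B $3,025,630. Sum = $9,364,700.
Sum already equals the total — no adjustment.

Unit G2: $1,968,180; Unit 5B: $1,344,270; Unit 2B: $3,026,620; Unit 1B: $3,025,630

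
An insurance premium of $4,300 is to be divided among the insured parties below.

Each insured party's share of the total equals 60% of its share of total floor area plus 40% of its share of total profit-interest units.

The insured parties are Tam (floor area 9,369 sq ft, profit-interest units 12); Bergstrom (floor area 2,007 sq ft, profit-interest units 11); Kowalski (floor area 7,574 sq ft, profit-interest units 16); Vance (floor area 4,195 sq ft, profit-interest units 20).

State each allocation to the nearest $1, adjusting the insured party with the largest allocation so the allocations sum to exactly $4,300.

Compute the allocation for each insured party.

Tam: $1,394 | Bergstrom: $544 | Kowalski: $1,311 | Vance: $1,051

Floor area total 23,145; profit-interest units total 59.
Combined weights (60% floor area + 40% profit-interest units): Tam 0.3242; Bergstrom 0.1266; Kowalski 0.3048; Vance 0.2443.
Unrounded shares: Tam 1,394.20; Bergstrom 544.40; Kowalski 1,310.72; Vance 1,050.67.
After rounding ($1): Tam $1,394; Bergstrom $544; Kowalski $1,311; Vance $1,051. Sum = $4,300.
No rounding difference to absorb.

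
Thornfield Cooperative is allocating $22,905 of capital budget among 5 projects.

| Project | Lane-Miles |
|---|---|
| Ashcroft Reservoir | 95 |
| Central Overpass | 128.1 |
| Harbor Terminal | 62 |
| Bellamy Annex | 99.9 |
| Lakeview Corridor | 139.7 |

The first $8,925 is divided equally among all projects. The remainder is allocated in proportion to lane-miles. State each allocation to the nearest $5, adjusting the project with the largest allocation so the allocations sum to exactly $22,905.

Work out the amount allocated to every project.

First tranche $8,925 split equally: $1,785 each.
Remainder $13,980 by lane-miles (total 524.7): Ashcroft Reservoir 2,531.16 → $2,530; Central Overpass 3,413.07 → $3,415; Harbor Terminal 1,651.92 → $1,650; Bellamy Annex 2,661.72 → $2,660; Lakeview Corridor 3,722.14 → $3,720.
Rounding difference +$5 on remainder applied to Lakeview Corridor.
Totals: Ashcroft Reservoir $1,785 + $2,530 = $4,315; Central Overpass $1,785 + $3,415 = $5,200; Harbor Terminal $1,785 + $1,650 = $3,435; Bellamy Annex $1,785 + $2,660 = $4,445; Lakeview Corridor $1,785 + $3,725 = $5,510.

Ashcroft Reservoir: $4,315; Central Overpass: $5,200; Harbor Terminal: $3,435; Bellamy Annex: $4,445; Lakeview Corridor: $5,510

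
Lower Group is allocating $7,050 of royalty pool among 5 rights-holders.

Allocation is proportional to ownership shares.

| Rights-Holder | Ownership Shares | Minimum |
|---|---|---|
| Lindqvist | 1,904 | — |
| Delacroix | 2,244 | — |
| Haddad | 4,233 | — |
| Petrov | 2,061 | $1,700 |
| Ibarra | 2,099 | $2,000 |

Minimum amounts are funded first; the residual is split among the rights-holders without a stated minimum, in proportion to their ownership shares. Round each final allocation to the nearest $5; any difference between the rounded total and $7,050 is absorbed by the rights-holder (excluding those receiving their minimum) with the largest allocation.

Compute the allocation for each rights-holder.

Fund the minimums — Petrov $1,700; Ibarra $2,000. Remaining pool $3,350.
Remaining pool split over remaining ownership shares 8,381: Lindqvist 761.05 → $760; Delacroix 896.96 → $895; Haddad 1,691.99 → $1,690.
Rounding difference +$5 applied to Haddad → $1,695.

Lindqvist: $760; Delacroix: $895; Haddad: $1,695; Petrov: $1,700; Ibarra: $2,000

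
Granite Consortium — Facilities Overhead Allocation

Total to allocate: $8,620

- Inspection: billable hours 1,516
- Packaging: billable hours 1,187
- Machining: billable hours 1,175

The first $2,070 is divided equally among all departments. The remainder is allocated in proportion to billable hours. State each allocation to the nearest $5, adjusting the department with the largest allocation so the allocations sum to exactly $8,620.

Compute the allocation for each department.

First tranche $2,070 split equally: $690 each.
Remainder $6,550 by billable hours (total 3,878): Inspection 2,560.55 → $2,560; Packaging 2,004.86 → $2,005; Machining 1,984.59 → $1,985.
Totals: Inspection $690 + $2,560 = $3,250; Packaging $690 + $2,005 = $2,695; Machining $690 + $1,985 = $2,675.

Inspection: $3,250 · Packaging: $2,695 · Machining: $2,675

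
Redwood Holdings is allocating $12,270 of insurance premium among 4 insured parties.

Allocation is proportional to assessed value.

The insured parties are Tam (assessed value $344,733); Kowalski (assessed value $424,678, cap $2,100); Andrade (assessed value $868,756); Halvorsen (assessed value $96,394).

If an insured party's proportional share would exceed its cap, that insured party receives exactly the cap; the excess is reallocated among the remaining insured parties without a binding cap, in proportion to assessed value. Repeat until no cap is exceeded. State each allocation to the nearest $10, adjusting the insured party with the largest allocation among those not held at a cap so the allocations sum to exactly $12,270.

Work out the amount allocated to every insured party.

Tam: $2,680 | Kowalski: $2,100 | Andrade: $6,740 | Halvorsen: $750

Sum of assessed value: 1,734,561.
Pro-rata shares before constraints: Tam 2,438.58; Kowalski 3,004.10; Andrade 6,145.44; Halvorsen 681.88.
Cap binds for Kowalski ($2,100); residual $10,170 reallocated over remaining assessed value 1,309,883.
Redistributed shares: Tam 2,676.53 → $2,680; Andrade 6,745.07 → $6,750; Halvorsen 748.41 → $750.
Rounding difference −$10 applied to Andrade → $6,740.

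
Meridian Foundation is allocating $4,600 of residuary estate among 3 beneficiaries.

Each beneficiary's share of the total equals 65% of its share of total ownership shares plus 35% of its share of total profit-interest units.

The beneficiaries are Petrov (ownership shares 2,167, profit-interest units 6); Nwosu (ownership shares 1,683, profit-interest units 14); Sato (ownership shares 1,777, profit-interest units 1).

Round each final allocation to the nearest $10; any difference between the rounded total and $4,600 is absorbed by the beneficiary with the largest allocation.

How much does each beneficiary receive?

Totals — ownership shares 5,627, profit-interest units 21.
Composite weights (65% ownership shares + 35% profit-interest units): Petrov 0.3503; Nwosu 0.4277; Sato 0.2219.
Pro-rata amounts: Petrov 1,611.47; Nwosu 1,967.62; Sato 1,020.91.
After rounding ($10): Petrov $1,610; Nwosu $1,970; Sato $1,020. Sum = $4,600.
Sum already equals the total — no adjustment.

Petrov: $1,610 · Nwosu: $1,970 · Sato: $1,020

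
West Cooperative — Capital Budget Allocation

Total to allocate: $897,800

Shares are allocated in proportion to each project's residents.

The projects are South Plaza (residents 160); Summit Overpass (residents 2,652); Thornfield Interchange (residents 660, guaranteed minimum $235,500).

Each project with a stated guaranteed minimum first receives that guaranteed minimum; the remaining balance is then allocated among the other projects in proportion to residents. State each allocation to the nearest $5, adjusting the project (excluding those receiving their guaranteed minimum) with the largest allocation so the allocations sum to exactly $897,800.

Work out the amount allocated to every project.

Fund the minimums — Thornfield Interchange $235,500. Residual $662,300.
Residual split over remaining residents 2,812: South Plaza 37,684.21 → $37,685; Summit Overpass 624,615.79 → $624,615.

South Plaza: $37,685; Summit Overpass: $624,615; Thornfield Interchange: $235,500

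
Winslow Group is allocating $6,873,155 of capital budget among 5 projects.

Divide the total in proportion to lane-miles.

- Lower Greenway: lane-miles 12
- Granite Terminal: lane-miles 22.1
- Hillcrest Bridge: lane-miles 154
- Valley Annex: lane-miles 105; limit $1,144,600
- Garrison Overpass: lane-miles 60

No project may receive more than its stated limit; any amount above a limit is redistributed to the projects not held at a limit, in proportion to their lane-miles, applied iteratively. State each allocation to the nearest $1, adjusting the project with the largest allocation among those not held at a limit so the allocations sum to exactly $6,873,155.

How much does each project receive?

Lane-miles total: 353.1.
Unconstrained shares: Lower Greenway 233,582.16; Granite Terminal 430,180.47; Hillcrest Bridge 2,997,637.69; Valley Annex 2,043,843.88; Garrison Overpass 1,167,910.79.
Capped: Valley Annex ($1,144,600); residual $5,728,555 reallocated over remaining lane-miles 248.1.
Shares after redistribution: Lower Greenway 277,076.42 → $277,076; Granite Terminal 510,282.41 → $510,282; Hillcrest Bridge 3,555,814.07 → $3,555,814; Garrison Overpass 1,385,382.10 → $1,385,382.
Rounding difference +$1 applied to Hillcrest Bridge → $3,555,815.

Lower Greenway: $277,076; Granite Terminal: $510,282; Hillcrest Bridge: $3,555,815; Valley Annex: $1,144,600; Garrison Overpass: $1,385,382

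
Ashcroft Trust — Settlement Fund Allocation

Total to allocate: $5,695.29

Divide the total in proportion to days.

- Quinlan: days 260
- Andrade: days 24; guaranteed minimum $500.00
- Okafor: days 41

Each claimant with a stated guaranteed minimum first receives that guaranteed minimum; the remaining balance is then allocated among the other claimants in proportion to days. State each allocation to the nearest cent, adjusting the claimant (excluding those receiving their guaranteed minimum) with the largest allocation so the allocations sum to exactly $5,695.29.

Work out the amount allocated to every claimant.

Fund the minimums — Andrade $500.00. Balance $5,195.29.
Balance split over remaining days 301: Quinlan 4,487.6259 → $4,487.63; Okafor 707.6641 → $707.66.

Quinlan: $4,487.63; Andrade: $500.00; Okafor: $707.66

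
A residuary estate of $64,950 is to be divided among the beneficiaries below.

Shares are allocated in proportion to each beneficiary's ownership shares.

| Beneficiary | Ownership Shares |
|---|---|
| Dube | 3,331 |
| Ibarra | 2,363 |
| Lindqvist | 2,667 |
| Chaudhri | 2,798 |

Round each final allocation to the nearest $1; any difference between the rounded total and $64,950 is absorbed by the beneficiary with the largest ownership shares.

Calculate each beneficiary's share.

Sum of ownership shares: 11,159.
Proportional shares: Dube 3,331/11,159 × $64,950 = 19,387.80; Ibarra 2,363/11,159 × $64,950 = 13,753.64; Lindqvist 2,667/11,159 × $64,950 = 15,523.04; Chaudhri 2,798/11,159 × $64,950 = 16,285.52.
At nearest $1: Dube $19,388; Ibarra $13,754; Lindqvist $15,523; Chaudhri $16,286. Sum = $64,951.
Difference $64,950 − $64,951 = −$1 applied to largest ownership shares (Dube): Dube becomes $19,387.

Dube: $19,387 | Ibarra: $13,754 | Lindqvist: $15,523 | Chaudhri: $16,286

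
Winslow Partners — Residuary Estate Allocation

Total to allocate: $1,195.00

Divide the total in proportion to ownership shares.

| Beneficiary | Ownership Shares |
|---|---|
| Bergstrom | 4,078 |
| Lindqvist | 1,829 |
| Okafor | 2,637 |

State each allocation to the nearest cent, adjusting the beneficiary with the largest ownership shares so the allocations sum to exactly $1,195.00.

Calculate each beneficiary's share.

Total ownership shares = 4,078 + 1,829 + 2,637 = 8,544.
Raw shares: Bergstrom 570.3663; Lindqvist 255.8117; Okafor 368.8220.
At nearest cent: Bergstrom $570.37; Lindqvist $255.81; Okafor $368.82. Sum = $1,195.00.
Rounded total matches; no reconciliation needed.

Bergstrom: $570.37 | Lindqvist: $255.81 | Okafor: $368.82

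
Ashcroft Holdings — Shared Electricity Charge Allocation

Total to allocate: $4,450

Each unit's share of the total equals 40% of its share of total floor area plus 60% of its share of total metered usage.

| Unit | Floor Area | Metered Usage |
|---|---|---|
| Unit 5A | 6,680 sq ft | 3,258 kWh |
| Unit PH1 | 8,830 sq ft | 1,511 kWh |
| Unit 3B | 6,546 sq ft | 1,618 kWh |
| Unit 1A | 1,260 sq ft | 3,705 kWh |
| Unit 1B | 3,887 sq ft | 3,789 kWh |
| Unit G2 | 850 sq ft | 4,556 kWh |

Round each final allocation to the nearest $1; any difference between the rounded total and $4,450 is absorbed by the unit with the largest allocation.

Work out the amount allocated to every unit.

Floor area total 28,053; metered usage total 18,437.
Composite weights (40% floor area + 60% metered usage): Unit 5A 0.2013; Unit PH1 0.1751; Unit 3B 0.1460; Unit 1A 0.1385; Unit 1B 0.1787; Unit G2 0.1604.
Raw shares: Unit 5A 895.67; Unit PH1 779.09; Unit 3B 649.67; Unit 1A 616.497; Unit 1B 795.35; Unit G2 713.72.
Rounded to nearest $1: Unit 5A $896; Unit PH1 $779; Unit 3B $650; Unit 1A $616; Unit 1B $795; Unit G2 $714. Sum = $4,450.
No rounding difference to absorb.

Unit 5A: $896 | Unit PH1: $779 | Unit 3B: $650 | Unit 1A: $616 | Unit 1B: $795 | Unit G2: $714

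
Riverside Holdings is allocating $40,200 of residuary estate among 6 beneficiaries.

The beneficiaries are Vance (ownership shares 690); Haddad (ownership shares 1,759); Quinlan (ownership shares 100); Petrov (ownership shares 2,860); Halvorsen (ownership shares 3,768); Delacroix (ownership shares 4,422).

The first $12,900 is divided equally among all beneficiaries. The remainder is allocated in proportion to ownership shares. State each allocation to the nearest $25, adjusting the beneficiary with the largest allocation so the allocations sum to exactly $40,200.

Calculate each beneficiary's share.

Equal tier: $12,900 ÷ 6 = $2,150 apiece.
Remainder $27,300 by ownership shares (total 13,599): Vance 1,385.18 → $1,375; Haddad 3,531.19 → $3,525; Quinlan 200.75 → $200; Petrov 5,741.45 → $5,750; Halvorsen 7,564.26 → $7,575; Delacroix 8,877.17 → $8,875.
Totals: Vance $2,150 + $1,375 = $3,525; Haddad $2,150 + $3,525 = $5,675; Quinlan $2,150 + $200 = $2,350; Petrov $2,150 + $5,750 = $7,900; Halvorsen $2,150 + $7,575 = $9,725; Delacroix $2,150 + $8,875 = $11,025.

Vance: $3,525 · Haddad: $5,675 · Quinlan: $2,350 · Petrov: $7,900 · Halvorsen: $9,725 · Delacroix: $11,025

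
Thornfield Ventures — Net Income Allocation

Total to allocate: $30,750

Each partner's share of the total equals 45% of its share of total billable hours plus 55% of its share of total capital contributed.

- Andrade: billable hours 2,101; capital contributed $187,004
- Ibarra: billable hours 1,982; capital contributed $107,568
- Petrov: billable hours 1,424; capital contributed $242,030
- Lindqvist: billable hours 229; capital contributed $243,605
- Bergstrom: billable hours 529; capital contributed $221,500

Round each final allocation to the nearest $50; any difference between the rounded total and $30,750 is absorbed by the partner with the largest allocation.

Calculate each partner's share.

Billable hours total 6,265; capital contributed total 1,001,707.
Composite weights (45% billable hours + 55% capital contributed): Andrade 0.2536; Ibarra 0.2014; Petrov 0.2352; Lindqvist 0.1502; Bergstrom 0.1596.
Raw shares: Andrade 7,797.79; Ibarra 6,193.79; Petrov 7,231.54; Lindqvist 4,618.74; Bergstrom 4,908.14.
At nearest $50: Andrade $7,800; Ibarra $6,200; Petrov $7,250; Lindqvist $4,600; Bergstrom $4,900. Sum = $30,750.
Rounded total matches; no reconciliation needed.

Andrade: $7,800 · Ibarra: $6,200 · Petrov: $7,250 · Lindqvist: $4,600 · Bergstrom: $4,900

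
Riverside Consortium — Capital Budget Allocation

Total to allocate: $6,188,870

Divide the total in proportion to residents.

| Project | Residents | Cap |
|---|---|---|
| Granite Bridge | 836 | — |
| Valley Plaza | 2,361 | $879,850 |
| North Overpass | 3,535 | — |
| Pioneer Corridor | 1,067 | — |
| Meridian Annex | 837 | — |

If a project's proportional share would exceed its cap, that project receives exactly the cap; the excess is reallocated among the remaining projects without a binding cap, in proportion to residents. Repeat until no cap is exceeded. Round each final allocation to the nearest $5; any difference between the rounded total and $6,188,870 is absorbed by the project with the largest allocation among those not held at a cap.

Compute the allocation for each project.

Granite Bridge: $707,305; Valley Plaza: $879,850; North Overpass: $2,990,820; Pioneer Corridor: $902,745; Meridian Annex: $708,150

Total residents = 8,636.
Pro-rata shares before constraints: Granite Bridge 599,107.84; Valley Plaza 1,691,978.01; North Overpass 2,533,308.88; Pioneer Corridor 764,650.80; Meridian Annex 599,824.48.
Capped: Valley Plaza ($879,850); residual $5,309,020 reallocated over remaining residents 6,275.
Remaining shares: Granite Bridge 707,305.29 → $707,305; North Overpass 2,990,818.44 → $2,990,820; Pioneer Corridor 902,744.91 → $902,745; Meridian Annex 708,151.35 → $708,150.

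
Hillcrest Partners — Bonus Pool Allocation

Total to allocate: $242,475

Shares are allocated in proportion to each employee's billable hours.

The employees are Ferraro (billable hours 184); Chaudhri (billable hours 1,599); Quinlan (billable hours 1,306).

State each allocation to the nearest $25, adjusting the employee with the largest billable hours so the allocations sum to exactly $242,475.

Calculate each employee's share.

Ferraro: $14,450 · Chaudhri: $125,500 · Quinlan: $102,525

Combined billable hours = 3,089.
Proportional shares: Ferraro 184/3,089 × $242,475 = 14,443.31; Chaudhri 1,599/3,089 × $242,475 = 125,515.55; Quinlan 1,306/3,089 × $242,475 = 102,516.14.
Rounded to nearest $25: Ferraro $14,450; Chaudhri $125,525; Quinlan $102,525. Sum = $242,500.
Difference $242,475 − $242,500 = −$25 applied to largest billable hours (Chaudhri): Chaudhri becomes $125,500.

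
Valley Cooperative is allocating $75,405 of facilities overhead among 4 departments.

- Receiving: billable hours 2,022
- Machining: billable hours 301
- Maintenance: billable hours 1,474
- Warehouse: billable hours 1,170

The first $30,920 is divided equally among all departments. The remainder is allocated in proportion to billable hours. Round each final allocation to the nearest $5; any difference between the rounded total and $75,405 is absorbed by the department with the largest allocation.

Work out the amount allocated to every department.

Receiving: $25,840; Machining: $10,425; Maintenance: $20,930; Warehouse: $18,210

Equal tier: $30,920 ÷ 4 = $7,730 apiece.
Remainder $44,485 by billable hours (total 4,967): Receiving 18,109.26 → $18,110; Machining 2,695.79 → $2,695; Maintenance 13,201.31 → $13,200; Warehouse 10,478.65 → $10,480.
Totals: Receiving $7,730 + $18,110 = $25,840; Machining $7,730 + $2,695 = $10,425; Maintenance $7,730 + $13,200 = $20,930; Warehouse $7,730 + $10,480 = $18,210.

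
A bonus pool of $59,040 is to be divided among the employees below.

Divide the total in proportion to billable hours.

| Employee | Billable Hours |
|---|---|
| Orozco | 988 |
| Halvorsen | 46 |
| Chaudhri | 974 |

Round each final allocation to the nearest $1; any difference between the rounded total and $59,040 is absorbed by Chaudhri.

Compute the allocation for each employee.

Billable hours total: 2,008.
Unrounded shares: Orozco 988/2,008 × $59,040 = 29,049.56; Halvorsen 46/2,008 × $59,040 = 1,352.51; Chaudhri 974/2,008 × $59,040 = 28,637.93.
At nearest $1: Orozco $29,050; Halvorsen $1,353; Chaudhri $28,638. Sum = $59,041.
Difference $59,040 − $59,041 = −$1 applied to Chaudhri: Chaudhri becomes $28,637.

Orozco: $29,050; Halvorsen: $1,353; Chaudhri: $28,637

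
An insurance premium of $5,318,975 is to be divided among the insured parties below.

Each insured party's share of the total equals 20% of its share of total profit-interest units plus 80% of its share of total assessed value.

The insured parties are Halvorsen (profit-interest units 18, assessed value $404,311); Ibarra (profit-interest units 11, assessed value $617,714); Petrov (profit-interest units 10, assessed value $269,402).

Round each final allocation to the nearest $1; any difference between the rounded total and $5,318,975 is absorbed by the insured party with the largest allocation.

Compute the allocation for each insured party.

Halvorsen: $1,823,165; Ibarra: $2,335,377; Petrov: $1,160,433

Totals — profit-interest units 39, assessed value 1,291,427.
Combined weights (20% profit-interest units + 80% assessed value): Halvorsen 0.3428; Ibarra 0.4391; Petrov 0.2182.
Pro-rata amounts: Halvorsen 1,823,164.52; Ibarra 2,335,377.95; Petrov 1,160,432.53.
At nearest $1: Halvorsen $1,823,165; Ibarra $2,335,378; Petrov $1,160,433. Sum = $5,318,976.
Difference $5,318,975 − $5,318,976 = −$1 applied to largest allocation (Ibarra): Ibarra becomes $2,335,377.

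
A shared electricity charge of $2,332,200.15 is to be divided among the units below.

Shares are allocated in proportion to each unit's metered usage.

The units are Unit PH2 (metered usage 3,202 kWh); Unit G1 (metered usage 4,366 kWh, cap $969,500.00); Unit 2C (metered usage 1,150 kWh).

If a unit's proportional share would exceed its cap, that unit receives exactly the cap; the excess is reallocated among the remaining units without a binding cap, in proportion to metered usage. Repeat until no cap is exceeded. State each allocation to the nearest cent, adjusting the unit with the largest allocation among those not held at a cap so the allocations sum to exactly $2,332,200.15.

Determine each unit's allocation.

Unit PH2: $1,002,611.65; Unit G1: $969,500.00; Unit 2C: $360,088.50

Combined metered usage = 8,718.
Proportional shares (ignoring caps): Unit PH2 856,584.6387; Unit G1 1,167,972.6835; Unit 2C 307,642.8278.
Cap binds for Unit G1 ($969,500.00); balance $1,362,700.15 reallocated over remaining metered usage 4,352.
Shares after redistribution: Unit PH2 1,002,611.6453 → $1,002,611.65; Unit 2C 360,088.5047 → $360,088.50.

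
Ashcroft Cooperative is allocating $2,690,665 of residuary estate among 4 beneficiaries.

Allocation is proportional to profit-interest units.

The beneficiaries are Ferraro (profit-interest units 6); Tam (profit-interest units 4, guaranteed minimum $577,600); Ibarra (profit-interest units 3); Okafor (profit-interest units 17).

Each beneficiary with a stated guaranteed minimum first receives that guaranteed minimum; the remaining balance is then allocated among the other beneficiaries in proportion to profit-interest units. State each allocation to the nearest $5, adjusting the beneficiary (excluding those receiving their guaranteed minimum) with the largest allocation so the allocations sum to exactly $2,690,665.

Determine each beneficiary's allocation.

Ferraro: $487,630 | Tam: $577,600 | Ibarra: $243,815 | Okafor: $1,381,620

Fund the minimums — Tam $577,600. Balance $2,113,065.
Balance split over remaining profit-interest units 26: Ferraro 487,630.38 → $487,630; Ibarra 243,815.19 → $243,815; Okafor 1,381,619.42 → $1,381,620.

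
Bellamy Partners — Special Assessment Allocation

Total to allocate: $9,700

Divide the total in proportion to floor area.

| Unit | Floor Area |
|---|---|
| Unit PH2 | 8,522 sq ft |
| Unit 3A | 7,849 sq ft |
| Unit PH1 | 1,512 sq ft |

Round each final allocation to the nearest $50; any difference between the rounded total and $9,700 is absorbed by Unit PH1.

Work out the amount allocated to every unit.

Unit PH2: $4,600 · Unit 3A: $4,250 · Unit PH1: $850

Total floor area = 17,883.
Unrounded shares: Unit PH2 8,522/17,883 × $9,700 = 4,622.46; Unit 3A 7,849/17,883 × $9,700 = 4,257.41; Unit PH1 1,512/17,883 × $9,700 = 820.13.
After rounding ($50): Unit PH2 $4,600; Unit 3A $4,250; Unit PH1 $800. Sum = $9,650.
Difference $9,700 − $9,650 = +$50 applied to Unit PH1: Unit PH1 becomes $850.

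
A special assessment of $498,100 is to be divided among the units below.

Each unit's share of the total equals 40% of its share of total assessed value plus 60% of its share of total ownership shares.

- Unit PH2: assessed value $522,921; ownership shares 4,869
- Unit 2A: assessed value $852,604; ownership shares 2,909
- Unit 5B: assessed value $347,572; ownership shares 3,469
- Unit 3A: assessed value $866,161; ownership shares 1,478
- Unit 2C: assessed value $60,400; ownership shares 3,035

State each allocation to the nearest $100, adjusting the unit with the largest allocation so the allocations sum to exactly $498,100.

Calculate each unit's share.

Unit PH2: $131,600; Unit 2A: $119,300; Unit 5B: $91,900; Unit 3A: $93,200; Unit 2C: $62,100

Totals — assessed value 2,649,658, ownership shares 15,760.
Blended shares (40% assessed value + 60% ownership shares): Unit PH2 0.2643; Unit 2A 0.2395; Unit 5B 0.1845; Unit 3A 0.1870; Unit 2C 0.1247.
Raw shares: Unit PH2 131,652.65; Unit 2A 119,275.17; Unit 5B 91,918.87; Unit 3A 93,158.25; Unit 2C 62,095.06.
Rounded to nearest $100: Unit PH2 $131,700; Unit 2A $119,300; Unit 5B $91,900; Unit 3A $93,200; Unit 2C $62,100. Sum = $498,200.
Difference $498,100 − $498,200 = −$100 applied to largest allocation (Unit PH2): Unit PH2 becomes $131,600.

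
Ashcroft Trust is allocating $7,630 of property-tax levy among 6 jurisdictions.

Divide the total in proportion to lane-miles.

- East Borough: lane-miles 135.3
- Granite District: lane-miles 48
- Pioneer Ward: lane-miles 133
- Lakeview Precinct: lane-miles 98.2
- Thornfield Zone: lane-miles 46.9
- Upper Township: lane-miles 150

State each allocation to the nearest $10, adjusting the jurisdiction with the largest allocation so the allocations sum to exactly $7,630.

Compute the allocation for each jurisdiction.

Sum of lane-miles: 611.4.
Pro-rata amounts: East Borough 135.3/611.4 × $7,630 = 1,688.48; Granite District 48/611.4 × $7,630 = 599.02; Pioneer Ward 133/611.4 × $7,630 = 1,659.78; Lakeview Precinct 98.2/611.4 × $7,630 = 1,225.49; Thornfield Zone 46.9/611.4 × $7,630 = 585.29; Upper Township 150/611.4 × $7,630 = 1,871.93.
At nearest $10: East Borough $1,690; Granite District $600; Pioneer Ward $1,660; Lakeview Precinct $1,230; Thornfield Zone $590; Upper Township $1,870. Sum = $7,640.
Difference $7,630 − $7,640 = −$10 applied to largest allocation (Upper Township): Upper Township becomes $1,860.

East Borough: $1,690; Granite District: $600; Pioneer Ward: $1,660; Lakeview Precinct: $1,230; Thornfield Zone: $590; Upper Township: $1,860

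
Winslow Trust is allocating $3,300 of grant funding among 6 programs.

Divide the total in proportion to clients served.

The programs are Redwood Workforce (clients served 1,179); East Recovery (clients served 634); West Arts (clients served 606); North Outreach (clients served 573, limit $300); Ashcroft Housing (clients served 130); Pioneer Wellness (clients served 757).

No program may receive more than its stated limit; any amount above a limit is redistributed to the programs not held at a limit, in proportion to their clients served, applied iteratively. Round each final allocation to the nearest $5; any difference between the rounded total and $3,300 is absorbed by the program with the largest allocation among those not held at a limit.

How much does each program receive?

Sum of clients served: 3,879.
Proportional shares (ignoring caps): Redwood Workforce 1,003.02; East Recovery 539.37; West Arts 515.55; North Outreach 487.47; Ashcroft Housing 110.60; Pioneer Wellness 644.01.
Held at cap: North Outreach ($300); balance $3,000 reallocated over remaining clients served 3,306.
Remaining shares: Redwood Workforce 1,069.87 → $1,070; East Recovery 575.32 → $575; West Arts 549.91 → $550; Ashcroft Housing 117.97 → $120; Pioneer Wellness 686.93 → $685.

Redwood Workforce: $1,070 · East Recovery: $575 · West Arts: $550 · North Outreach: $300 · Ashcroft Housing: $120 · Pioneer Wellness: $685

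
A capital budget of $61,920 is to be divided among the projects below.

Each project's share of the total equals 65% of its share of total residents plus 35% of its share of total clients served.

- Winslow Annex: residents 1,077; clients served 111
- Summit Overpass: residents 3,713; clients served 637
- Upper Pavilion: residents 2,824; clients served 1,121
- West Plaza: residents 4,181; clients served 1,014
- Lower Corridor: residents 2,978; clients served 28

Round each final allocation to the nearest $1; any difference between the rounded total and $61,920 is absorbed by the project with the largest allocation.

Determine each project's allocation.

Residents total 14,773; clients served total 2,911.
Composite weights (65% residents + 35% clients served): Winslow Annex 0.0607; Summit Overpass 0.2400; Upper Pavilion 0.2590; West Plaza 0.3059; Lower Corridor 0.1344.
Unrounded shares: Winslow Annex 3,760.59; Summit Overpass 14,858.19; Upper Pavilion 16,039.48; West Plaza 18,939.93; Lower Corridor 8,321.81.
At nearest $1: Winslow Annex $3,761; Summit Overpass $14,858; Upper Pavilion $16,039; West Plaza $18,940; Lower Corridor $8,322. Sum = $61,920.
Sum already equals the total — no adjustment.

Winslow Annex: $3,761 · Summit Overpass: $14,858 · Upper Pavilion: $16,039 · West Plaza: $18,940 · Lower Corridor: $8,322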